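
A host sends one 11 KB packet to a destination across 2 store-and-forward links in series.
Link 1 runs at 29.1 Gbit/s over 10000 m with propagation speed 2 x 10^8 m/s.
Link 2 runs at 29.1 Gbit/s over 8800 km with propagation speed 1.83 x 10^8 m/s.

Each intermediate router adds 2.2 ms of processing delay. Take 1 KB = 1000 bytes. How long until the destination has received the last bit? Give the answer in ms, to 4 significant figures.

50.34 ms

L = 88000 bits.
Transmission delay per hop = L/R = 88000/29100000000 = 0.00302405 ms; 2 hops → 0.00604811 ms.
Propagation delays (d/s per hop): 0.05, 48.0874 ms; sum = 48.1374 ms.
Processing at 1 router(s): 1 × 2.2 ms = 2.2 ms.
End-to-end = 50.34 ms.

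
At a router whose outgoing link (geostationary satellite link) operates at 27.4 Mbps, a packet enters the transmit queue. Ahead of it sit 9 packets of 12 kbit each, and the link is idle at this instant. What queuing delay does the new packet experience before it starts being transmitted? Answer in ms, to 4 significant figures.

3.942 ms

Each queued packet: L/R = 12000/27400000 = 0.437956 ms.
9 queued → 3.94161 ms.
Queuing delay = 3.942 ms.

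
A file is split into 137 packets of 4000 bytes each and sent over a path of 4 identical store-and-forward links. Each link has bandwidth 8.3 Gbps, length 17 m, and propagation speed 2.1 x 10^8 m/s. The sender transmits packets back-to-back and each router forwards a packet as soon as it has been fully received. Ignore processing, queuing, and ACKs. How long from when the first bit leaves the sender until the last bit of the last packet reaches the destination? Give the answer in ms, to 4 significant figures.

Per-hop transmission t_tx = L/R = 32000/8.3e+09 = 0.00385542 ms.
Per-hop propagation t_prop = 17/210000000 = 8.09524e-05 ms.
Pipeline fill: first packet needs 4·t_tx to clear all hops; remaining 136 packets each add one t_tx.
Total = (4+137-1)·t_tx + 4·t_prop = 140·0.00385542 + 4·8.09524e-05 = 0.5401 ms.

0.5401 ms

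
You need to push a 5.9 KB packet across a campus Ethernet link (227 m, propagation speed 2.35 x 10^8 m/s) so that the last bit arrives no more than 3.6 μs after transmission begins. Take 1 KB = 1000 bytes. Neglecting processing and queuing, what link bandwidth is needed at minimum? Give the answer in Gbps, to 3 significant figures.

17.9 Gbps

L = 47200 bits.
Propagation delay = 227 / 235000000 = 0.965957 μs.
Transmission budget = 3.6 − 0.965957 = 2.63404 μs.
R ≥ L / t_tx = 47200 bits / 2.63404e-06 s = 17.9 Gbps.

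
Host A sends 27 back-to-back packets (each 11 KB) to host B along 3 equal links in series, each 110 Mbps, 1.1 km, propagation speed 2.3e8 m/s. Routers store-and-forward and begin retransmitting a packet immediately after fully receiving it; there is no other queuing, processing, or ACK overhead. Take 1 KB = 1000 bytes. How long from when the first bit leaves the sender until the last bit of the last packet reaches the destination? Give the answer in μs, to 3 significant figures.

23200 μs

Per-hop transmission t_tx = L/R = 88000/110000000 = 800 μs.
Per-hop propagation t_prop = 1100/2.3e+08 = 4.78261 μs.
Pipeline fill: first packet needs 3·t_tx to clear all hops; remaining 26 packets each add one t_tx.
Total = (3+27-1)·t_tx + 3·t_prop = 29·800 + 3·4.78261 = 23200 μs.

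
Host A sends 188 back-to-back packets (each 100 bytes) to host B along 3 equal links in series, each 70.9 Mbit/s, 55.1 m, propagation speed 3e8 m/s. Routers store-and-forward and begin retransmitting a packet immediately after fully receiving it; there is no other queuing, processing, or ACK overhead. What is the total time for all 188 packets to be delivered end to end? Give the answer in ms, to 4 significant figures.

Per-hop transmission t_tx = L/R = 800/70900000 = 0.0112835 ms.
Per-hop propagation t_prop = 55.1/300000000 = 0.000183667 ms.
Pipeline fill: first packet needs 3·t_tx to clear all hops; remaining 187 packets each add one t_tx.
Total = (3+188-1)·t_tx + 3·t_prop = 190·0.0112835 + 3·0.000183667 = 2.144 ms.

2.144 ms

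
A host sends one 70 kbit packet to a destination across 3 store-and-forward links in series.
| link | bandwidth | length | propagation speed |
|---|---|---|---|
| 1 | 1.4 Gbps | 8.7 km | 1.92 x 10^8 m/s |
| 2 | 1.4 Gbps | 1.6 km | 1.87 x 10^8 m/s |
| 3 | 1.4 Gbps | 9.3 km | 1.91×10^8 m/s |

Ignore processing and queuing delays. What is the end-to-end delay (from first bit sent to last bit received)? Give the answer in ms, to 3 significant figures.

0.253 ms

L = 70000 bits.
Transmission delay per hop = L/R = 70000/1400000000 = 0.05 ms; 3 hops → 0.15 ms.
Propagation delays (d/s per hop): 0.0453125, 0.00855615, 0.0486911 ms; sum = 0.10256 ms.
End-to-end = 0.253 ms.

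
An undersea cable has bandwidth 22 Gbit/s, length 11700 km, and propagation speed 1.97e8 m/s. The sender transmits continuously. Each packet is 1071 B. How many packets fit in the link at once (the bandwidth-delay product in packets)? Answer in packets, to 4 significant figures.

152500 packets

Propagation delay = 11700000 / 197000000 = 0.0593909 s.
BDP = R × t_prop = 22000000000 × 0.0593909 = 1306600000 bits.
In packets of 8568 bits: 152500 packets.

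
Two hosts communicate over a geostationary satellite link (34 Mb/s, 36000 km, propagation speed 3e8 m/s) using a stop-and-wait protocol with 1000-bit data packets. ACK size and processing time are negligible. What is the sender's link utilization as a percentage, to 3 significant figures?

t_tx = L/R = 1000/34000000 = 2.94118e-05 s.
t_prop = 36000000/300000000 = 0.12 s; RTT = 0.24 s.
Cycle = t_tx + RTT = 0.240029 s.
Utilization = t_tx / cycle = 2.94118e-05/0.240029 = 0.0123 %.

0.0123 %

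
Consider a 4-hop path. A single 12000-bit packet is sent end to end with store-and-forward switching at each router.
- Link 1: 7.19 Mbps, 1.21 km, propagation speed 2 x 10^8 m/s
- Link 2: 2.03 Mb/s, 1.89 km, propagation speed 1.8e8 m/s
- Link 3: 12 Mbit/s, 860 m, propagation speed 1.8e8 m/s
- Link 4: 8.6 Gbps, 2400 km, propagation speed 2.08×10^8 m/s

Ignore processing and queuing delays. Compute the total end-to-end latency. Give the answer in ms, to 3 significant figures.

20.1 ms

Transmission delays (L/R per hop): 1.66898, 5.91133, 1, 0.00139535 ms; sum = 8.58171 ms.
Propagation delays (d/s per hop): 0.00605, 0.0105, 0.00477778, 11.5385 ms; sum = 11.5598 ms.
End-to-end = 20.1 ms.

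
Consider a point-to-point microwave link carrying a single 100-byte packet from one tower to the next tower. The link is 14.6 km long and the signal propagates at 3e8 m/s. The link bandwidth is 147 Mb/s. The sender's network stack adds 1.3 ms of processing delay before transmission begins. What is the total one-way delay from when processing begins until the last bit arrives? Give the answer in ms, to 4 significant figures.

L = 100 × 8 = 800 bits.
Transmission delay = L/R = 800 / 147000000 = 0.00544218 ms.
Propagation delay = d/s = 14600 m / 300000000 m/s = 0.0486667 ms.
Plus processing delay 1.3 ms = 1.3 ms.
Total = 1.354 ms.

1.354 ms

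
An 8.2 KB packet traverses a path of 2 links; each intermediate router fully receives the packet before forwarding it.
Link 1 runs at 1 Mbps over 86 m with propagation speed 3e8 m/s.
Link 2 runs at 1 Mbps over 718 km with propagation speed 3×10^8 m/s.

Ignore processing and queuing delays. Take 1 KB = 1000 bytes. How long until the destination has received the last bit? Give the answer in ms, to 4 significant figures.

L = 65600 bits.
Transmission delay per hop = L/R = 65600/1000000 = 65.6 ms; 2 hops → 131.2 ms.
Propagation delays (d/s per hop): 0.000286667, 2.39333 ms; sum = 2.39362 ms.
End-to-end = 133.6 ms.

133.6 ms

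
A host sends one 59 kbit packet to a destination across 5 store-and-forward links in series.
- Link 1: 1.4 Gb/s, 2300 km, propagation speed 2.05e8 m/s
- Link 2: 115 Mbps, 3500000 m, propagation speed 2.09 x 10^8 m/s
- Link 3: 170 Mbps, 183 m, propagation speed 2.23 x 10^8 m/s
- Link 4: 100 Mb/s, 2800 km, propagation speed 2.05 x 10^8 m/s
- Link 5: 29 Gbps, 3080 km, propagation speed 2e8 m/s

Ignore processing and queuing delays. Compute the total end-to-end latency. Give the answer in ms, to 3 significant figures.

L = 59000 bits.
Transmission delays (L/R per hop): 0.0421429, 0.513043, 0.347059, 0.59, 0.00203448 ms; sum = 1.49428 ms.
Propagation delays (d/s per hop): 11.2195, 16.7464, 0.000820628, 13.6585, 15.4 ms; sum = 57.0253 ms.
End-to-end = 58.5 ms.

58.5 ms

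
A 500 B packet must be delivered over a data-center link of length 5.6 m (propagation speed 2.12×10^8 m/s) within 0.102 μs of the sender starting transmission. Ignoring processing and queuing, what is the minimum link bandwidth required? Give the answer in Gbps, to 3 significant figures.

52.9 Gbps

L = 4000 bits.
Propagation delay = 5.6 / 212000000 = 0.0264151 μs.
Transmission budget = 0.102 − 0.0264151 = 0.0755849 μs.
R ≥ L / t_tx = 4000 bits / 7.55849e-08 s = 52.9 Gbps.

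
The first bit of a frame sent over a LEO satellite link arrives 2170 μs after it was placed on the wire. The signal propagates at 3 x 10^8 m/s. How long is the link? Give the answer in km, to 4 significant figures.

d = s × t_prop = 300000000 × 0.00217 = 651.0 km.

651.0 km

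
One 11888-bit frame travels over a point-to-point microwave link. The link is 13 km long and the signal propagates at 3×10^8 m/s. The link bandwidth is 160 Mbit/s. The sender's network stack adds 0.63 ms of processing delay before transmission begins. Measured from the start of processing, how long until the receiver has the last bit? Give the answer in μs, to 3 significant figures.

Transmission delay = L/R = 11888 / 160000000 = 74.3 μs.
Propagation delay = d/s = 13000 m / 300000000 m/s = 43.3333 μs.
Plus processing delay 0.63 ms = 630 μs.
Total = 748 μs.

748 μs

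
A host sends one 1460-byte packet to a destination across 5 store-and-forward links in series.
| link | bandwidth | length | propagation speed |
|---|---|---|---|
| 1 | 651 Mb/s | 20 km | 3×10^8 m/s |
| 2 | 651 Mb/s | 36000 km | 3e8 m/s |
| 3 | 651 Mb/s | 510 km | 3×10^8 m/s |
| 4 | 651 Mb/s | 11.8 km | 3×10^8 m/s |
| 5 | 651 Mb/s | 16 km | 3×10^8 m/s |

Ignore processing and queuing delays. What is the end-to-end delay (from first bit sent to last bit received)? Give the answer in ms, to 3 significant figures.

L = 1460 × 8 = 11680 bits.
Transmission delay per hop = L/R = 11680/651000000 = 0.0179416 ms; 5 hops → 0.0897081 ms.
Propagation delays (d/s per hop): 0.0666667, 120, 1.7, 0.0393333, 0.0533333 ms; sum = 121.859 ms.
End-to-end = 122 ms.

122 ms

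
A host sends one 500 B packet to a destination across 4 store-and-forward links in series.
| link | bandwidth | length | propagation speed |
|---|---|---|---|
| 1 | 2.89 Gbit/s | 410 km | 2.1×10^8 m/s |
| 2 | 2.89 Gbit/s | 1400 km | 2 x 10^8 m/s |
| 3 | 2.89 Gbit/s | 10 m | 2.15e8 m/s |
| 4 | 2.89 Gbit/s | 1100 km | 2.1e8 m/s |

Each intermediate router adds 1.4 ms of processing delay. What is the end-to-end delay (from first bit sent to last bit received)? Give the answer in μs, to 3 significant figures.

L = 500 × 8 = 4000 bits.
Transmission delay per hop = L/R = 4000/2890000000 = 1.38408 μs; 4 hops → 5.53633 μs.
Propagation delays (d/s per hop): 1952.38, 7000, 0.0465116, 5238.1 μs; sum = 14190.5 μs.
Processing at 3 router(s): 3 × 1.4 ms = 4200 μs.
End-to-end = 18400 μs.

18400 μs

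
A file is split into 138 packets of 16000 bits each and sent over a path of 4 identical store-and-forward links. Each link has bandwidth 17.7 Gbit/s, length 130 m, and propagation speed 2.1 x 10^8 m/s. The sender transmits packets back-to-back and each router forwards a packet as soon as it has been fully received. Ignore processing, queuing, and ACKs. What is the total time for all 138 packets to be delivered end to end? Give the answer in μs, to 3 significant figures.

Per-hop transmission t_tx = L/R = 16000/17700000000 = 0.903955 μs.
Per-hop propagation t_prop = 130/210000000 = 0.619048 μs.
Pipeline fill: first packet needs 4·t_tx to clear all hops; remaining 137 packets each add one t_tx.
Total = (4+138-1)·t_tx + 4·t_prop = 141·0.903955 + 4·0.619048 = 130 μs.

130 μs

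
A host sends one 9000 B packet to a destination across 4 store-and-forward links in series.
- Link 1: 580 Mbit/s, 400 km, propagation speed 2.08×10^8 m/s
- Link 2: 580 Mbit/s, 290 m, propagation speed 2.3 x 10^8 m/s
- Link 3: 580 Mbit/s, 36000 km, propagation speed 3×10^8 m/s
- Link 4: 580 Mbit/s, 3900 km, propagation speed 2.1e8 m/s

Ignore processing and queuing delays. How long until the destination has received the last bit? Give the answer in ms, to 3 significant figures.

L = 9000 × 8 = 72000 bits.
Transmission delay per hop = L/R = 72000/580000000 = 0.124138 ms; 4 hops → 0.496552 ms.
Propagation delays (d/s per hop): 1.92308, 0.00126087, 120, 18.5714 ms; sum = 140.496 ms.
End-to-end = 141 ms.

141 ms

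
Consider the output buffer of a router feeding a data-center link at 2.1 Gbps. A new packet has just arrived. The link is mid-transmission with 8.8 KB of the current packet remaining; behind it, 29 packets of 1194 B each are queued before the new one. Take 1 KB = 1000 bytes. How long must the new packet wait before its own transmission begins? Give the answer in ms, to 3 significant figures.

0.165 ms

Each queued packet: L/R = 9552/2100000000 = 0.00454857 ms.
29 queued → 0.131909 ms.
Plus remaining 70400 bits of current packet: 0.0335238 ms.
Queuing delay = 0.165 ms.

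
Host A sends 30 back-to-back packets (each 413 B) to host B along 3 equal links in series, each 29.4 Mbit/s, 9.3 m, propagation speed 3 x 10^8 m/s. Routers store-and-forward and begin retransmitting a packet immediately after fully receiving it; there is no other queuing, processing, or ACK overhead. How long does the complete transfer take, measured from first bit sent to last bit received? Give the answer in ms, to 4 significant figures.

3.596 ms

Per-hop transmission t_tx = L/R = 3304/29400000 = 0.112381 ms.
Per-hop propagation t_prop = 9.3/300000000 = 3.1e-05 ms.
Pipeline fill: first packet needs 3·t_tx to clear all hops; remaining 29 packets each add one t_tx.
Total = (3+30-1)·t_tx + 3·t_prop = 32·0.112381 + 3·3.1e-05 = 3.596 ms.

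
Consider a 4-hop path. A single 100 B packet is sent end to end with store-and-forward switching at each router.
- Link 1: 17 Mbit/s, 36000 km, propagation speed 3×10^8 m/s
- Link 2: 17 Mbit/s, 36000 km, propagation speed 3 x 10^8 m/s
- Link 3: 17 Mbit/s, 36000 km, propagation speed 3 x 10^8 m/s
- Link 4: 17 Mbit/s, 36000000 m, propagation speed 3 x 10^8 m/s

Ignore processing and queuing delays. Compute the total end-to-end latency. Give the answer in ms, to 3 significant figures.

480 ms

L = 100 × 8 = 800 bits.
Transmission delay per hop = L/R = 800/17000000 = 0.0470588 ms; 4 hops → 0.188235 ms.
Propagation delays (d/s per hop): 120, 120, 120, 120 ms; sum = 480 ms.
End-to-end = 480 ms.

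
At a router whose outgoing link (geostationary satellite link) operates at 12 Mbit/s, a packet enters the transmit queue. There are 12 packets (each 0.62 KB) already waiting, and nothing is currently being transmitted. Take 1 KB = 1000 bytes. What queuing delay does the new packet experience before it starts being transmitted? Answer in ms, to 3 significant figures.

Each queued packet: L/R = 4960/12000000 = 0.413333 ms.
12 queued → 4.96 ms.
Queuing delay = 4.96 ms.

4.96 ms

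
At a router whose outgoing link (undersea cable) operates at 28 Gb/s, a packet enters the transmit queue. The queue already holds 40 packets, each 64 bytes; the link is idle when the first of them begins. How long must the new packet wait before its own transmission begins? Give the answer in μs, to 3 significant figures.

Each queued packet: L/R = 512/28000000000 = 0.0182857 μs.
40 queued → 0.731429 μs.
Queuing delay = 0.731 μs.

0.731 μs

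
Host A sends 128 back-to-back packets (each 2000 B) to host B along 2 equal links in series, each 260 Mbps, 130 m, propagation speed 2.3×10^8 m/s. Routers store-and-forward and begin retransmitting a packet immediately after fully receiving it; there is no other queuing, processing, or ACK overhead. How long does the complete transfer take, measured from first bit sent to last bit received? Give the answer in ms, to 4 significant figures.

Per-hop transmission t_tx = L/R = 16000/260000000 = 0.0615385 ms.
Per-hop propagation t_prop = 130/2.3e+08 = 0.000565217 ms.
Pipeline fill: first packet needs 2·t_tx to clear all hops; remaining 127 packets each add one t_tx.
Total = (2+128-1)·t_tx + 2·t_prop = 129·0.0615385 + 2·0.000565217 = 7.940 ms.

7.940 ms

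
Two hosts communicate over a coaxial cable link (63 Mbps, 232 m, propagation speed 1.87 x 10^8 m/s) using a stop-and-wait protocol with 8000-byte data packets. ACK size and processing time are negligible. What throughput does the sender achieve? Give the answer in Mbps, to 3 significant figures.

62.8 Mbps

t_tx = L/R = 64000/63000000 = 0.00101587 s.
t_prop = 232/187000000 = 1.24064e-06 s; RTT = 2.48128e-06 s.
Cycle = t_tx + RTT = 0.00101835 s.
Throughput = L / cycle = 64000 / 0.00101835 = 62.8 Mbps.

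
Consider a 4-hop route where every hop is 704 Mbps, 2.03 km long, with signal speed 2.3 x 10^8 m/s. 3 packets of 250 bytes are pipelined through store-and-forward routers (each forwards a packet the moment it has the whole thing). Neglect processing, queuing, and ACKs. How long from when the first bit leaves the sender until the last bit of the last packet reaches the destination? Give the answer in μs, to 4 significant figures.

Per-hop transmission t_tx = L/R = 2000/704000000 = 2.84091 μs.
Per-hop propagation t_prop = 2030/2.3e+08 = 8.82609 μs.
Pipeline fill: first packet needs 4·t_tx to clear all hops; remaining 2 packets each add one t_tx.
Total = (4+3-1)·t_tx + 4·t_prop = 6·2.84091 + 4·8.82609 = 52.35 μs.

52.35 μs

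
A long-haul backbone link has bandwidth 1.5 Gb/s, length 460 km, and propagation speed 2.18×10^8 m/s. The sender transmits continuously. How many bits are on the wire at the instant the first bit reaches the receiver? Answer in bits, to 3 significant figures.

Propagation delay = 460000 / 2.18e+08 = 0.00211009 s.
BDP = R × t_prop = 1500000000 × 0.00211009 = 3165140 bits.

3170000 bits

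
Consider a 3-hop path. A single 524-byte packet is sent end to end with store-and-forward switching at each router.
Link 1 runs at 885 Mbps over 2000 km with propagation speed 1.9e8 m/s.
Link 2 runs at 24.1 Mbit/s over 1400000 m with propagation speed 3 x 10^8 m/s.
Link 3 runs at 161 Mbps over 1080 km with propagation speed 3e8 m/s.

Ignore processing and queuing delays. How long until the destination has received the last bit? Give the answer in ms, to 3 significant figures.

19.0 ms

L = 524 × 8 = 4192 bits.
Transmission delays (L/R per hop): 0.00473672, 0.173942, 0.0260373 ms; sum = 0.204716 ms.
Propagation delays (d/s per hop): 10.5263, 4.66667, 3.6 ms; sum = 18.793 ms.
End-to-end = 19.0 ms.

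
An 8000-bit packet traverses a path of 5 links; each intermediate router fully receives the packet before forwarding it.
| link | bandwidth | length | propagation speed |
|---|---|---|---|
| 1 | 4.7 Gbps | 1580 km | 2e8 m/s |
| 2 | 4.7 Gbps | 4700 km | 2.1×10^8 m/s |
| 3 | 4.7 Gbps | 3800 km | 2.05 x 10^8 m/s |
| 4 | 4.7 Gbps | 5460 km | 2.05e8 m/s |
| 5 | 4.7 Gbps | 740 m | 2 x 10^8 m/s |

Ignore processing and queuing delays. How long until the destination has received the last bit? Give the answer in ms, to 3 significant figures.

Transmission delay per hop = L/R = 8000/4700000000 = 0.00170213 ms; 5 hops → 0.00851064 ms.
Propagation delays (d/s per hop): 7.9, 22.381, 18.5366, 26.6341, 0.0037 ms; sum = 75.4554 ms.
End-to-end = 75.5 ms.

75.5 ms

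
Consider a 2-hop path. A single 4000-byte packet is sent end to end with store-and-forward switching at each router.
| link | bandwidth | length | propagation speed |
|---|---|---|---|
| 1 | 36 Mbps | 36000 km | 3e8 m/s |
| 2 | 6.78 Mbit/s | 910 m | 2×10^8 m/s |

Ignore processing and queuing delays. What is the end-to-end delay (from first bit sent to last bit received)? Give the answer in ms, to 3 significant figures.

126 ms

L = 4000 × 8 = 32000 bits.
Transmission delays (L/R per hop): 0.888889, 4.71976 ms; sum = 5.60865 ms.
Propagation delays (d/s per hop): 120, 0.00455 ms; sum = 120.005 ms.
End-to-end = 126 ms.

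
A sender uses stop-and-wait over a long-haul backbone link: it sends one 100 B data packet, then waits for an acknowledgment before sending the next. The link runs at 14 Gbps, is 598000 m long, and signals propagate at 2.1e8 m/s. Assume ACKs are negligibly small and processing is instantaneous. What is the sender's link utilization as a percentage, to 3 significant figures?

t_tx = L/R = 800/14000000000 = 5.71429e-08 s.
t_prop = 598000/210000000 = 0.00284762 s; RTT = 0.00569524 s.
Cycle = t_tx + RTT = 0.0056953 s.
Utilization = t_tx / cycle = 5.71429e-08/0.0056953 = 0.00100 %.

0.00100 %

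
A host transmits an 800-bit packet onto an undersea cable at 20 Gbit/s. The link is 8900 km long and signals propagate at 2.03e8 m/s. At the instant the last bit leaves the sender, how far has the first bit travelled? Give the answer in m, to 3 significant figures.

t_tx = L/R = 800/20000000000 = 4e-08 s.
Distance = s × t_tx = 2.03e+08 × 4e-08 = 8.12 m.

8.12 m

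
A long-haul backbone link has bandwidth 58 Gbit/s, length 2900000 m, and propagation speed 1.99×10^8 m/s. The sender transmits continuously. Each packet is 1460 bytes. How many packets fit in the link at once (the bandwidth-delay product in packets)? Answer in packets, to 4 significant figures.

Propagation delay = 2900000 / 199000000 = 0.0145729 s.
BDP = R × t_prop = 58000000000 × 0.0145729 = 845226000 bits.
In packets of 11680 bits: 72370 packets.

72370 packets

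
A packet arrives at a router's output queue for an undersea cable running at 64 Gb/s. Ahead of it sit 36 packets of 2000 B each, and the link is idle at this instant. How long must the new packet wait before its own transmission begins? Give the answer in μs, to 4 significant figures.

Each queued packet: L/R = 16000/64000000000 = 0.25 μs.
36 queued → 9 μs.
Queuing delay = 9.000 μs.

9.000 μs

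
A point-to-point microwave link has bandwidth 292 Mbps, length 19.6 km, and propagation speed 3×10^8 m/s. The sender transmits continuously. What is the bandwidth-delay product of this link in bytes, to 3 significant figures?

Propagation delay = 19600 / 300000000 = 6.53333e-05 s.
BDP = R × t_prop = 292000000 × 6.53333e-05 = 19077.3 bits.
In bytes: 19077.3/8 = 2380 bytes.

2380 bytes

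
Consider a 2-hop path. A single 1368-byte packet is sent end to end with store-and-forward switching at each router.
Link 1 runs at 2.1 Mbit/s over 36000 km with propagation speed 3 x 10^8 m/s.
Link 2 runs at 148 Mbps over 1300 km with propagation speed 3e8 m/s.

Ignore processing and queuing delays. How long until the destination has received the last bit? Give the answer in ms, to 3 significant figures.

130 ms

L = 1368 × 8 = 10944 bits.
Transmission delays (L/R per hop): 5.21143, 0.0739459 ms; sum = 5.28537 ms.
Propagation delays (d/s per hop): 120, 4.33333 ms; sum = 124.333 ms.
End-to-end = 130 ms.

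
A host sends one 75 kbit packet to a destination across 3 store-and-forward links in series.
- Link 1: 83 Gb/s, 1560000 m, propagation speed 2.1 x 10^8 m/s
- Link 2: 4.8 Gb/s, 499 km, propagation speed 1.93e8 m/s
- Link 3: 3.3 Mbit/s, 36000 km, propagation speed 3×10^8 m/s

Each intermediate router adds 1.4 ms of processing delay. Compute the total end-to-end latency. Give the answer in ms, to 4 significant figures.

155.6 ms

L = 75000 bits.
Transmission delays (L/R per hop): 0.000903614, 0.015625, 22.7273 ms; sum = 22.7438 ms.
Propagation delays (d/s per hop): 7.42857, 2.58549, 120 ms; sum = 130.014 ms.
Processing at 2 router(s): 2 × 1.4 ms = 2.8 ms.
End-to-end = 155.6 ms.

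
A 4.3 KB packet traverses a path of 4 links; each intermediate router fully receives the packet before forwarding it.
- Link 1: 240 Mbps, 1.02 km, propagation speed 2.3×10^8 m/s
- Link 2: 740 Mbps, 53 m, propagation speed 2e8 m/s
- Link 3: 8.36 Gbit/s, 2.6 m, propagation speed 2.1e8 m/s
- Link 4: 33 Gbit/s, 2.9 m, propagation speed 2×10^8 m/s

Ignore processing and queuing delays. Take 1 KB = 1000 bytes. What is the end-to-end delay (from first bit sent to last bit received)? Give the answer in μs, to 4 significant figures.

L = 34400 bits.
Transmission delays (L/R per hop): 143.333, 46.4865, 4.11483, 1.04242 μs; sum = 194.977 μs.
Propagation delays (d/s per hop): 4.43478, 0.265, 0.012381, 0.0145 μs; sum = 4.72666 μs.
End-to-end = 199.7 μs.

199.7 μs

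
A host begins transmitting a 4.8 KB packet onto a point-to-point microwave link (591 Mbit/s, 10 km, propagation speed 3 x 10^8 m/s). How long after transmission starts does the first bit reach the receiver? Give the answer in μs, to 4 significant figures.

First bit experiences only propagation delay: d/s = 10000/300000000 = 33.33 μs.

33.33 μs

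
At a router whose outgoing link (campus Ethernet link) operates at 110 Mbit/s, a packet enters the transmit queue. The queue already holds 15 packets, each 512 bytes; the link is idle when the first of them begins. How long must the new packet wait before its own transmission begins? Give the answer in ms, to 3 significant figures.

Each queued packet: L/R = 4096/110000000 = 0.0372364 ms.
15 queued → 0.558545 ms.
Queuing delay = 0.559 ms.

0.559 ms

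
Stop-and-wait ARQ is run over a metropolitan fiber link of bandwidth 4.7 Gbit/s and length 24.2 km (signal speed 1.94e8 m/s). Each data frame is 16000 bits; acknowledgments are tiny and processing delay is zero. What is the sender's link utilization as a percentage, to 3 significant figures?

1.35 %

t_tx = L/R = 16000/4700000000 = 3.40426e-06 s.
t_prop = 24200/194000000 = 0.000124742 s; RTT = 0.000249485 s.
Cycle = t_tx + RTT = 0.000252889 s.
Utilization = t_tx / cycle = 3.40426e-06/0.000252889 = 1.35 %.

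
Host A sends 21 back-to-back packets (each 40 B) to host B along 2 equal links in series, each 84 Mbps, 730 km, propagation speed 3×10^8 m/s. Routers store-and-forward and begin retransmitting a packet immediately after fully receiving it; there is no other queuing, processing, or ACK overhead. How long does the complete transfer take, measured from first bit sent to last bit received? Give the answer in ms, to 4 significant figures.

Per-hop transmission t_tx = L/R = 320/84000000 = 0.00380952 ms.
Per-hop propagation t_prop = 730000/300000000 = 2.43333 ms.
Pipeline fill: first packet needs 2·t_tx to clear all hops; remaining 20 packets each add one t_tx.
Total = (2+21-1)·t_tx + 2·t_prop = 22·0.00380952 + 2·2.43333 = 4.950 ms.

4.950 ms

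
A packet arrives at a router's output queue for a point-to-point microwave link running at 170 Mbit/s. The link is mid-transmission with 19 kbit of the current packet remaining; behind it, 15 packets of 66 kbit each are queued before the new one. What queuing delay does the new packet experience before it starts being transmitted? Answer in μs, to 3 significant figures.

5940 μs

Each queued packet: L/R = 66000/170000000 = 388.235 μs.
15 queued → 5823.53 μs.
Plus remaining 19000 bits of current packet: 111.765 μs.
Queuing delay = 5940 μs.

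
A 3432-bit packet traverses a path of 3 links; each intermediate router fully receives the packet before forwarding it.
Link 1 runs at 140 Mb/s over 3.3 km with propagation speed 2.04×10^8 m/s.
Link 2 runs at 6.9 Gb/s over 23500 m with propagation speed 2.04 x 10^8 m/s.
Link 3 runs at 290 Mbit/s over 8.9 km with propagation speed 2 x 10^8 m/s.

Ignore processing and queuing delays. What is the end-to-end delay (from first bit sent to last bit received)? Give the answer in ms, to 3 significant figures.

Transmission delays (L/R per hop): 0.0245143, 0.000497391, 0.0118345 ms; sum = 0.0368462 ms.
Propagation delays (d/s per hop): 0.0161765, 0.115196, 0.0445 ms; sum = 0.175873 ms.
End-to-end = 0.213 ms.

0.213 ms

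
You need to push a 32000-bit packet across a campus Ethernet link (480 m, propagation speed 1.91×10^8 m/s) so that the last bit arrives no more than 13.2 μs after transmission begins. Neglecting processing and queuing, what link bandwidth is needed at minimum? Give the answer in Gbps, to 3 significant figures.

2.99 Gbps

Propagation delay = 480 / 191000000 = 2.51309 μs.
Transmission budget = 13.2 − 2.51309 = 10.6869 μs.
R ≥ L / t_tx = 32000 bits / 1.06869e-05 s = 2.99 Gbps.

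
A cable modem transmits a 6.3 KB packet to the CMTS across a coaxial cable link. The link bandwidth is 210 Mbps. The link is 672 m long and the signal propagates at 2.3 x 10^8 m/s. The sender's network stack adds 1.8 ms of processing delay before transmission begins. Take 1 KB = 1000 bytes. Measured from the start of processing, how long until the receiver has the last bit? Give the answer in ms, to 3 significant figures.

L = 50400 bits.
Transmission delay = L/R = 50400 / 210000000 = 0.24 ms.
Propagation delay = d/s = 672 m / 2.3e+08 m/s = 0.00292174 ms.
Plus processing delay 1.8 ms = 1.8 ms.
Total = 2.04 ms.

2.04 ms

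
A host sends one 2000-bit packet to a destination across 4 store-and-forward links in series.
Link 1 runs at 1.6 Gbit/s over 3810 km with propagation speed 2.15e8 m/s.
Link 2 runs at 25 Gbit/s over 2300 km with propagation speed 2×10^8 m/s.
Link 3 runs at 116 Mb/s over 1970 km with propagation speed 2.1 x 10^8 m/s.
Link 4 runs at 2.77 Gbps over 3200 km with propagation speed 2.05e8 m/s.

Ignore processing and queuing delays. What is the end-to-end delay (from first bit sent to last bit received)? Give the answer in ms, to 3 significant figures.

54.2 ms

Transmission delays (L/R per hop): 0.00125, 8e-05, 0.0172414, 0.000722022 ms; sum = 0.0192934 ms.
Propagation delays (d/s per hop): 17.7209, 11.5, 9.38095, 15.6098 ms; sum = 54.2116 ms.
End-to-end = 54.2 ms.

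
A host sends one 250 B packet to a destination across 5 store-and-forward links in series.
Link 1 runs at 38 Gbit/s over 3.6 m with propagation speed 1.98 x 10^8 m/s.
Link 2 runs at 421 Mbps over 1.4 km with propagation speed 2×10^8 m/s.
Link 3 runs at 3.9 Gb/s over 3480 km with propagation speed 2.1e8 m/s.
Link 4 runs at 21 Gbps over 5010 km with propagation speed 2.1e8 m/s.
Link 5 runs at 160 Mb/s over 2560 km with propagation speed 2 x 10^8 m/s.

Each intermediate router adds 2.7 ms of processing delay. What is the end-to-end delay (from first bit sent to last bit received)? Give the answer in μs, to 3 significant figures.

64100 μs

L = 250 × 8 = 2000 bits.
Transmission delays (L/R per hop): 0.0526316, 4.75059, 0.512821, 0.0952381, 12.5 μs; sum = 17.9113 μs.
Propagation delays (d/s per hop): 0.0181818, 7, 16571.4, 23857.1, 12800 μs; sum = 53235.6 μs.
Processing at 4 router(s): 4 × 2.7 ms = 10800 μs.
End-to-end = 64100 μs.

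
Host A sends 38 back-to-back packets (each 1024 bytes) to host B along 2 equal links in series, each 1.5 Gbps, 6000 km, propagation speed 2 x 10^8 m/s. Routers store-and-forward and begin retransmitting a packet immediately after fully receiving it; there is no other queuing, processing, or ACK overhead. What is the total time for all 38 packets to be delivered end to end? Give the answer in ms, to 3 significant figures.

Per-hop transmission t_tx = L/R = 8192/1500000000 = 0.00546133 ms.
Per-hop propagation t_prop = 6000000/200000000 = 30 ms.
Pipeline fill: first packet needs 2·t_tx to clear all hops; remaining 37 packets each add one t_tx.
Total = (2+38-1)·t_tx + 2·t_prop = 39·0.00546133 + 2·30 = 60.2 ms.

60.2 ms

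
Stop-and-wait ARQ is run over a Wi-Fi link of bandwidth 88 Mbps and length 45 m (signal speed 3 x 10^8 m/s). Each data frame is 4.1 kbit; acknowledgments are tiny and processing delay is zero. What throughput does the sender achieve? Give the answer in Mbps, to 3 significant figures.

t_tx = L/R = 4100/88000000 = 4.65909e-05 s.
t_prop = 45/300000000 = 1.5e-07 s; RTT = 3e-07 s.
Cycle = t_tx + RTT = 4.68909e-05 s.
Throughput = L / cycle = 4100 / 4.68909e-05 = 87.4 Mbps.

87.4 Mbps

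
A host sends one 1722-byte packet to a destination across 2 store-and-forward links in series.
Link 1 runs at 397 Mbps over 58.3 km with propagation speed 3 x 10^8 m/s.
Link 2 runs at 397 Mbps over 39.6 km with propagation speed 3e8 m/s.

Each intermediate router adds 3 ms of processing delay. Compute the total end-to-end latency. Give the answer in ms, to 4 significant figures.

L = 1722 × 8 = 13776 bits.
Transmission delay per hop = L/R = 13776/397000000 = 0.0347003 ms; 2 hops → 0.0694005 ms.
Propagation delays (d/s per hop): 0.194333, 0.132 ms; sum = 0.326333 ms.
Processing at 1 router(s): 1 × 3 ms = 3 ms.
End-to-end = 3.396 ms.

3.396 ms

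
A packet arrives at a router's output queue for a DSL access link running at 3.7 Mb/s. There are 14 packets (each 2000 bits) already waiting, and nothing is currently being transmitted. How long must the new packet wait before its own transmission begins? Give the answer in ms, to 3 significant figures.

Each queued packet: L/R = 2000/3700000 = 0.540541 ms.
14 queued → 7.56757 ms.
Queuing delay = 7.57 ms.

7.57 ms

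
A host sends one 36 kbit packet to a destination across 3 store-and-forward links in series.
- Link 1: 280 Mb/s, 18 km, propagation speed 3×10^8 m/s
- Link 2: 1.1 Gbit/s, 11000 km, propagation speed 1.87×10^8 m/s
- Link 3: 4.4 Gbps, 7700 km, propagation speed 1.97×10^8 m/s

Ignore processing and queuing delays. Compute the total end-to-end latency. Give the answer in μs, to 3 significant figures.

98100 μs

L = 36000 bits.
Transmission delays (L/R per hop): 128.571, 32.7273, 8.18182 μs; sum = 169.481 μs.
Propagation delays (d/s per hop): 60, 58823.5, 39086.3 μs; sum = 97969.8 μs.
End-to-end = 98100 μs.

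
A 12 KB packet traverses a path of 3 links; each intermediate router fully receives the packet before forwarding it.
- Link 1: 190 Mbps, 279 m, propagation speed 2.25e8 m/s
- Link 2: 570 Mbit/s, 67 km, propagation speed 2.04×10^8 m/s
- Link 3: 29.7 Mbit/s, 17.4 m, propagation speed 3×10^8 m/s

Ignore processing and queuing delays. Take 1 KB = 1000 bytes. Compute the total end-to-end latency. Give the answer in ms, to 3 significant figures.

L = 96000 bits.
Transmission delays (L/R per hop): 0.505263, 0.168421, 3.23232 ms; sum = 3.90601 ms.
Propagation delays (d/s per hop): 0.00124, 0.328431, 5.8e-05 ms; sum = 0.329729 ms.
End-to-end = 4.24 ms.

4.24 ms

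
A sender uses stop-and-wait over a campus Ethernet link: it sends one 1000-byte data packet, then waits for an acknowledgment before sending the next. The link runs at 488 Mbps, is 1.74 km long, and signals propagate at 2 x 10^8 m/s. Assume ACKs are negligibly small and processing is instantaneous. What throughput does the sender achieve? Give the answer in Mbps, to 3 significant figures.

237 Mbps

t_tx = L/R = 8000/488000000 = 1.63934e-05 s.
t_prop = 1740/200000000 = 8.7e-06 s; RTT = 1.74e-05 s.
Cycle = t_tx + RTT = 3.37934e-05 s.
Throughput = L / cycle = 8000 / 3.37934e-05 = 237 Mbps.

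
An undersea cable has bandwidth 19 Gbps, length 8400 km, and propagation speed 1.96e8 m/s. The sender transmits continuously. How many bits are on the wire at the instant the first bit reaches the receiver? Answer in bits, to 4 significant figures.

814300000 bits

Propagation delay = 8400000 / 196000000 = 0.0428571 s.
BDP = R × t_prop = 19000000000 × 0.0428571 = 814286000 bits.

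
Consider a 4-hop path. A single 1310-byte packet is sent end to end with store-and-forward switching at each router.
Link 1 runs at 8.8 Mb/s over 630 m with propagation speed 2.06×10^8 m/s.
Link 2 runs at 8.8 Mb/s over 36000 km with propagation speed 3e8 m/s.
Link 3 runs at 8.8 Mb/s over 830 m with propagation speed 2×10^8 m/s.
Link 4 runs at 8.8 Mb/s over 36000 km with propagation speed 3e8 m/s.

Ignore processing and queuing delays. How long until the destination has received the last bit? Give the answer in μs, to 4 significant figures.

L = 1310 × 8 = 10480 bits.
Transmission delay per hop = L/R = 10480/8800000 = 1190.91 μs; 4 hops → 4763.64 μs.
Propagation delays (d/s per hop): 3.05825, 120000, 4.15, 120000 μs; sum = 240007 μs.
End-to-end = 244800 μs.

244800 μs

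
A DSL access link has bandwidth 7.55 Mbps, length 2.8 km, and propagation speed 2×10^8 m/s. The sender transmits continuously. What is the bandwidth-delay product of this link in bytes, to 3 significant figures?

13.2 bytes

Propagation delay = 2800 / 200000000 = 1.4e-05 s.
BDP = R × t_prop = 7550000 × 1.4e-05 = 105.7 bits.
In bytes: 105.7/8 = 13.2 bytes.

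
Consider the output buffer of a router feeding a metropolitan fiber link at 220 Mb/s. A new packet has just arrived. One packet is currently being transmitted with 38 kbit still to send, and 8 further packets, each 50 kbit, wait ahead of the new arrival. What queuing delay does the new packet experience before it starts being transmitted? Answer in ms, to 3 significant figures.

1.99 ms

Each queued packet: L/R = 50000/220000000 = 0.227273 ms.
8 queued → 1.81818 ms.
Plus remaining 38000 bits of current packet: 0.172727 ms.
Queuing delay = 1.99 ms.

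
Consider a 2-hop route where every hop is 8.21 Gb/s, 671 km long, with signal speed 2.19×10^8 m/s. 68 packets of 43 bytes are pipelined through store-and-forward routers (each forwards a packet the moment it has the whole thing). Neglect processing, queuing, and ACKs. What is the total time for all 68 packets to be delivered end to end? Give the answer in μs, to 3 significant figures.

Per-hop transmission t_tx = L/R = 344/8.21e+09 = 0.0419001 μs.
Per-hop propagation t_prop = 671000/219000000 = 3063.93 μs.
Pipeline fill: first packet needs 2·t_tx to clear all hops; remaining 67 packets each add one t_tx.
Total = (2+68-1)·t_tx + 2·t_prop = 69·0.0419001 + 2·3063.93 = 6130 μs.

6130 μs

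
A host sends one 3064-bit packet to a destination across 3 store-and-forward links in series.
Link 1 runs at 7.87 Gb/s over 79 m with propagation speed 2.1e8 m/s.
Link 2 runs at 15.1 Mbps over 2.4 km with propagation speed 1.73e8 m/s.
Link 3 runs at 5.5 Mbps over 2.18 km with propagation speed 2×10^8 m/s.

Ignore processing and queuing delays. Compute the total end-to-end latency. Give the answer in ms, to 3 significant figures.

0.786 ms

Transmission delays (L/R per hop): 0.000389327, 0.202914, 0.557091 ms; sum = 0.760394 ms.
Propagation delays (d/s per hop): 0.00037619, 0.0138728, 0.0109 ms; sum = 0.025149 ms.
End-to-end = 0.786 ms.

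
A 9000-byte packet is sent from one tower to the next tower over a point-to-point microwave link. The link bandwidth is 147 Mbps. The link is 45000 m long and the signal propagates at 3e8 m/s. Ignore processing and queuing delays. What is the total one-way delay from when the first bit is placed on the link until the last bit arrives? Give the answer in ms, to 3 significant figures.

L = 9000 × 8 = 72000 bits.
Transmission delay = L/R = 72000 / 147000000 = 0.489796 ms.
Propagation delay = d/s = 45000 m / 300000000 m/s = 0.15 ms.
Total = 0.640 ms.

0.640 ms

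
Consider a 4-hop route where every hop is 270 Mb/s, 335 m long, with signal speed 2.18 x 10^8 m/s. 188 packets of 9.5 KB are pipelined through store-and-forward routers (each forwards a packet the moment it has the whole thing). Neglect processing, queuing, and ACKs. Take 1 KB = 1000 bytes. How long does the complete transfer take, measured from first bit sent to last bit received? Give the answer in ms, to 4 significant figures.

53.77 ms

Per-hop transmission t_tx = L/R = 76000/270000000 = 0.281481 ms.
Per-hop propagation t_prop = 335/2.18e+08 = 0.0015367 ms.
Pipeline fill: first packet needs 4·t_tx to clear all hops; remaining 187 packets each add one t_tx.
Total = (4+188-1)·t_tx + 4·t_prop = 191·0.281481 + 4·0.0015367 = 53.77 ms.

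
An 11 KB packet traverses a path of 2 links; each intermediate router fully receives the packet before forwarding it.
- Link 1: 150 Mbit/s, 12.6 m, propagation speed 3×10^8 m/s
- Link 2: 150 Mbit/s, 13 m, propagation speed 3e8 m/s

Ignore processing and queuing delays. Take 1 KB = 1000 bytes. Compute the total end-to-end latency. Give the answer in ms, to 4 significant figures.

1.173 ms

L = 88000 bits.
Transmission delay per hop = L/R = 88000/150000000 = 0.586667 ms; 2 hops → 1.17333 ms.
Propagation delays (d/s per hop): 4.2e-05, 4.33333e-05 ms; sum = 8.53333e-05 ms.
End-to-end = 1.173 ms.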